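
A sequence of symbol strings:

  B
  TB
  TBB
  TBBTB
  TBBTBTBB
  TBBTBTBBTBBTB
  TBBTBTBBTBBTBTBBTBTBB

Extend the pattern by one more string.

From term 3 onward, concatenate the last term with the second-to-last: TB·B = TBB, TBB·TB = TBBTB, …
Continuing: TBBTBTBBTBBTBTBBTBTBB · TBBTBTBBTBBTB gives term 8.

TBBTBTBBTBBTBTBBTBTBBTBBTBTBBTBBTB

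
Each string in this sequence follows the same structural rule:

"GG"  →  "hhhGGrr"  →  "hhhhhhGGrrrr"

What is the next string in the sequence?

hhhhhhhhhGGrrrrrr

s(k+1) = hhh·s(k)·rr, so each term gains hhh as a prefix and rr as a suffix.
One more step from hhhhhhGGrrrr gives the answer.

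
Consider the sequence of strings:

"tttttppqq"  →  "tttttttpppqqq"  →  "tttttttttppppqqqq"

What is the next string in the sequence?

tttttttttttpppppqqqqq

Reading off run lengths: t runs 5, 7, 9; p runs 2, 3, 4; q runs 2, 3, 4 — each is linear in n, where the shown terms are n = 2, 3, 4.
For the next term, n = 5, so the run lengths are 11, 5, 5.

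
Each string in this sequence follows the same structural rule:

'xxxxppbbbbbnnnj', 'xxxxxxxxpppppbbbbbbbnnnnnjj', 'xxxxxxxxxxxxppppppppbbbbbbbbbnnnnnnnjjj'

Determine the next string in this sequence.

xxxxxxxxxxxxxxxxpppppppppppbbbbbbbbbbbnnnnnnnnnjjjj

Term n consists of 4n x's, followed by 3n-1 p's, followed by 2n+3 b's, followed by 2n+1 n's, followed by n j's (n = 1, 2, …).
For the next term, n = 4, so the run lengths are 16, 11, 11, 9, 4.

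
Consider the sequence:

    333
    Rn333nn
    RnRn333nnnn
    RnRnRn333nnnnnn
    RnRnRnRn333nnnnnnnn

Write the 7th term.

Every step adds Rn to the front and nn to the end of the previous string.
From RnRnRnRn333nnnnnnnn, 2 further steps: RnRnRnRn333nnnnnnnn → RnRnRnRnRn333nnnnnnnnnn → (answer).

RnRnRnRnRnRn333nnnnnnnnnnnn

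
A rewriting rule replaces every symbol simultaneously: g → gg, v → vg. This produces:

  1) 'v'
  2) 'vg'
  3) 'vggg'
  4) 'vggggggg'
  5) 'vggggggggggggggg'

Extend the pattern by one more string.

vggggggggggggggggggggggggggggggg

Applying the rule to each of the 16 symbols of vggggggggggggggg gives the pieces vg gg gg gg gg gg gg gg gg gg gg gg gg gg gg gg, which concatenate to the answer.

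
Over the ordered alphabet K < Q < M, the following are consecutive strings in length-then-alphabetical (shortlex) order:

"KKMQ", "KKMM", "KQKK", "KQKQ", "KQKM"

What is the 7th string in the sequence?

Continuing the enumeration 2 steps past KQKM: KQKM → KQQK → (answer).

KQQQ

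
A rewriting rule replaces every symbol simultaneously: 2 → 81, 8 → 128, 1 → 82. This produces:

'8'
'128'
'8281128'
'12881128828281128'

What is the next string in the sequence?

Applying the rule to each of the 17 symbols of 12881128828281128 gives the pieces 82 81 128 128 82 82 81 128 128 81 128 81 128 82 82 81 128, which concatenate to the answer.

82811281288282811281288112881128828281128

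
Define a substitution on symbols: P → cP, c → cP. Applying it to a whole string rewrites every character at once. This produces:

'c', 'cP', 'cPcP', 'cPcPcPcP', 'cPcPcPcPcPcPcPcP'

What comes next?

Rewriting the 16 symbols of cPcPcPcPcPcPcPcP one by one yields cP cP cP cP cP cP cP cP cP cP cP cP cP cP cP cP; concatenated:

cPcPcPcPcPcPcPcPcPcPcPcPcPcPcPcP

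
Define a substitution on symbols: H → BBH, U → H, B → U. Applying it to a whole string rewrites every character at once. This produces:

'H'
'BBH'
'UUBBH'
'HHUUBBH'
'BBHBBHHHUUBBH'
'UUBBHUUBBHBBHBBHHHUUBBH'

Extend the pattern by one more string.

φ(UUBBHUUBBHBBHBBHHHUUBBH) expands symbol-by-symbol to H H U U BBH H H U U BBH U U BBH U U BBH BBH BBH H H U U BBH; joining the 23 pieces gives the next term.

HHUUBBHHHUUBBHUUBBHUUBBHBBHBBHHHUUBBH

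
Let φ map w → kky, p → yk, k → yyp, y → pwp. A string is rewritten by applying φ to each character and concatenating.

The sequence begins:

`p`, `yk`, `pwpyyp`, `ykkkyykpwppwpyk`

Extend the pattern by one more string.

Replace each of the 15 characters of ykkkyykpwppwpyk in place — pwp yyp yyp yyp pwp pwp yyp yk kky yk yk kky yk pwp yyp — and concatenate.

pwpyypyypyyppwppwpyypykkkyykykkkyykpwpyyp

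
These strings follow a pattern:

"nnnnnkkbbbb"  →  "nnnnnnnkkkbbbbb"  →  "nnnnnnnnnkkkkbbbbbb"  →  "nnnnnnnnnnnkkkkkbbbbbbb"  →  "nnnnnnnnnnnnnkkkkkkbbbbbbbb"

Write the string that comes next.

Reading off run lengths: n runs 5, 7, 9, 11, 13; k runs 2, 3, 4, 5, 6; b runs 4, 5, 6, 7, 8 — each is linear in n, where the shown terms are n = 2, 3, 4, 5, 6.
Setting n = 7 gives 15, 7, 9 characters in each block.

nnnnnnnnnnnnnnnkkkkkkkbbbbbbbbb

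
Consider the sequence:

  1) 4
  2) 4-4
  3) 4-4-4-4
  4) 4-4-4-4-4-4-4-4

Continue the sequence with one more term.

Each string is two copies of the previous one joined by '-'.
Doubling 4-4-4-4-4-4-4-4 with '-' between the halves:

4-4-4-4-4-4-4-4-4-4-4-4-4-4-4-4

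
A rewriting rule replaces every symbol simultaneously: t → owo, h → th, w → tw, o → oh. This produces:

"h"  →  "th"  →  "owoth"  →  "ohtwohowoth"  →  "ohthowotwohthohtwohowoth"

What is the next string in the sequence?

φ(ohthowotwohthohtwohowoth) expands symbol-by-symbol to oh th owo th oh tw oh owo tw oh th owo th oh th owo tw oh th oh tw oh owo th; joining the 24 pieces gives the next term.

ohthowothohtwohowotwohthowothohthowotwohthohtwohowoth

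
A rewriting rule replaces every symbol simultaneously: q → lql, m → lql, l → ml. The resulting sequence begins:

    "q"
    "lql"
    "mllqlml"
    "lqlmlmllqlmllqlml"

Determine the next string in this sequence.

mllqlmllqlmllqlmlmllqlmllqlmlmllqlmllqlml

φ(lqlmlmllqlmllqlml) expands symbol-by-symbol to ml lql ml lql ml lql ml ml lql ml lql ml ml lql ml lql ml; joining the 17 pieces gives the next term.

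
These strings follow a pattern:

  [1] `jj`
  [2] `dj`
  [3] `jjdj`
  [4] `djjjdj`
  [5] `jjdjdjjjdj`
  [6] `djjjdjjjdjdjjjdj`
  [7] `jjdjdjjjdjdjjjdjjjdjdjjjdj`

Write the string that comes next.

djjjdjjjdjdjjjdjjjdjdjjjdjdjjjdjjjdjdjjjdj

Each term (from the third on) is the two preceding terms concatenated in order: term 3 = jj·dj = jjdj.
So term 8 is djjjdjjjdjdjjjdj·jjdjdjjjdjdjjjdjjjdjdjjjdj.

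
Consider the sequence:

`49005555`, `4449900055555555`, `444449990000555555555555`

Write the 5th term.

4444444449999900000055555555555555555555

The n-th term is 2n-1 4's then n 9's then n+1 0's then 4n 5's (n = 1, 2, …).
Setting n = 5 gives 9, 5, 6, 20 characters in each block.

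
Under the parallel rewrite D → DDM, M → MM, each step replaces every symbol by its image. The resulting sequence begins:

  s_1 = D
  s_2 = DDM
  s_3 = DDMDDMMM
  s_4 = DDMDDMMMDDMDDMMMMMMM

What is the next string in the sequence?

DDMDDMMMDDMDDMMMMMMMDDMDDMMMDDMDDMMMMMMMMMMMMMMM

φ(DDMDDMMMDDMDDMMMMMMM) expands symbol-by-symbol to DDM DDM MM DDM DDM MM MM MM DDM DDM MM DDM DDM MM MM MM MM MM MM MM; joining the 20 pieces gives the next term.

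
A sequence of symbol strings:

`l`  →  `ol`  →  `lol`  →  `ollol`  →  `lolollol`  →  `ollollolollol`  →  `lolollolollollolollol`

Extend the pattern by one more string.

ollollolollollolollolollollolollol

From term 3 onward, concatenate the second-to-last term with the last: l·ol = lol, ol·lol = ollol, …
The next term joins ollollolollol and lolollolollollolollol.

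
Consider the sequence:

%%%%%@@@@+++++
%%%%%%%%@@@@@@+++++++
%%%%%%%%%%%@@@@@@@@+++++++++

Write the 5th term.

Reading off run lengths: % runs 5, 8, 11; @ runs 4, 6, 8; + runs 5, 7, 9 — each is linear in n, where the shown terms are n = 2, 3, 4.
Setting n = 6 gives 17, 12, 13 characters in each block.

%%%%%%%%%%%%%%%%%@@@@@@@@@@@@+++++++++++++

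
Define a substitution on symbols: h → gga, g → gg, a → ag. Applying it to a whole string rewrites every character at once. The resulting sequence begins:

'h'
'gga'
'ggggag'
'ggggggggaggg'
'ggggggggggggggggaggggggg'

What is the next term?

ggggggggggggggggggggggggggggggggaggggggggggggggg

φ(ggggggggggggggggaggggggg) expands symbol-by-symbol to gg gg gg gg gg gg gg gg gg gg gg gg gg gg gg gg ag gg gg gg gg gg gg gg; joining the 24 pieces gives the next term.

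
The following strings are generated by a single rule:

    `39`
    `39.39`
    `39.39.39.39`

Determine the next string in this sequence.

Each string is two copies of the previous one joined by '.'.
One more doubling of 39.39.39.39 gives the answer.

39.39.39.39.39.39.39.39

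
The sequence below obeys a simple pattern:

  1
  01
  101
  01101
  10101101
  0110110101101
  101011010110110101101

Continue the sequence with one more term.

0110110101101101011010110110101101

From term 3 onward, concatenate the second-to-last term with the last: 1·01 = 101, 01·101 = 01101, …
The next term joins 0110110101101 and 101011010110110101101.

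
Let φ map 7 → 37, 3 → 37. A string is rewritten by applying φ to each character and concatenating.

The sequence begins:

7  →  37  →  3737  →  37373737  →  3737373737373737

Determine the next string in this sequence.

37373737373737373737373737373737

Applying the rule to each of the 16 symbols of 3737373737373737 gives the pieces 37 37 37 37 37 37 37 37 37 37 37 37 37 37 37 37, which concatenate to the answer.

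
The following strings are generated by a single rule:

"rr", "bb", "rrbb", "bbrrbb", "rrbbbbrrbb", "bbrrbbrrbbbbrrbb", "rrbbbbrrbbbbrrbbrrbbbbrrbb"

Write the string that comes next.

bbrrbbrrbbbbrrbbrrbbbbrrbbbbrrbbrrbbbbrrbb

Each term (from the third on) is the two preceding terms concatenated in order: term 3 = rr·bb = rrbb.
The next term joins bbrrbbrrbbbbrrbb and rrbbbbrrbbbbrrbbrrbbbbrrbb.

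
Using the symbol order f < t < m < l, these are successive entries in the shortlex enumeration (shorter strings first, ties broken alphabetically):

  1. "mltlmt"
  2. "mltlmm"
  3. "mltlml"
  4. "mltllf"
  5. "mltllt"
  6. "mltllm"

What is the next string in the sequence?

Find the rightmost character of mltllm below l, bump it to the next letter, and reset everything to its right to f.

mltlll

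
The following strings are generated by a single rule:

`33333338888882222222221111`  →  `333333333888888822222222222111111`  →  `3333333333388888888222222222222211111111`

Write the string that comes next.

The n-th term is 2n+1 3's then n+3 8's then 2n+3 2's then 2n-2 1's, where the shown terms are n = 3, 4, 5.
At n = 6 the blocks have lengths 13, 9, 15, 10.

33333333333338888888882222222222222221111111111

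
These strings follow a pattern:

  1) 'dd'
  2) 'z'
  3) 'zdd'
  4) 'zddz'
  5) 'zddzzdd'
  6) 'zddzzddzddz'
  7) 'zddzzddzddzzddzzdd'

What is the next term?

From term 3 onward, concatenate the last term with the second-to-last: z·dd = zdd, zdd·z = zddz, …
Continuing: zddzzddzddzzddzzdd · zddzzddzddz gives term 8.

zddzzddzddzzddzzddzddzzddzddz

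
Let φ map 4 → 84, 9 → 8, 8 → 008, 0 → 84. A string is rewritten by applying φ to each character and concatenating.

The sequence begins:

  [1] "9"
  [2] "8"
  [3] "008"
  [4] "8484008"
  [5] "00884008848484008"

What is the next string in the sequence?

φ(00884008848484008) expands symbol-by-symbol to 84 84 008 008 84 84 84 008 008 84 008 84 008 84 84 84 008; joining the 17 pieces gives the next term.

84840080088484840080088400884008848484008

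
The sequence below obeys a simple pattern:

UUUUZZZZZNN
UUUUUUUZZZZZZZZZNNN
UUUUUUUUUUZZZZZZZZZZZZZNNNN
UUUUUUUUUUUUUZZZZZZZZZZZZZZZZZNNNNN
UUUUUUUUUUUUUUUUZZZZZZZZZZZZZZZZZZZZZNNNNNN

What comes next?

UUUUUUUUUUUUUUUUUUUZZZZZZZZZZZZZZZZZZZZZZZZZNNNNNNN

Term n consists of 3n+1 U's, followed by 4n+1 Z's, followed by n+1 N's (n = 1, 2, …).
At n = 6 the blocks have lengths 19, 25, 7.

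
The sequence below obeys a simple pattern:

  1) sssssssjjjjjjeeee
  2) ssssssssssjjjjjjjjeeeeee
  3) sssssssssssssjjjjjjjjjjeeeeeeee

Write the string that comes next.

ssssssssssssssssjjjjjjjjjjjjeeeeeeeeee

Each string has the form s^{3n+1} j^{2n+2} e^{2n}, where the shown terms are n = 2, 3, 4.
Setting n = 5 gives 16, 12, 10 characters in each block.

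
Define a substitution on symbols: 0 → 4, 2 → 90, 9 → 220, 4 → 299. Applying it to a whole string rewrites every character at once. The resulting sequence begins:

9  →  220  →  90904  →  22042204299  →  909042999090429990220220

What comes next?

2204220429990220220220422042999022022022049090490904

Replace each of the 24 characters of 909042999090429990220220 in place — 220 4 220 4 299 90 220 220 220 4 220 4 299 90 220 220 220 4 90 90 4 90 90 4 — and concatenate.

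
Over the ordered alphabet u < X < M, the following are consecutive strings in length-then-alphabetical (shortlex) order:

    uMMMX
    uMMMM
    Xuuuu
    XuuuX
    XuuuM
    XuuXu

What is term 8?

Continuing the enumeration 2 steps past XuuXu: XuuXu → XuuXX → (answer).

XuuXM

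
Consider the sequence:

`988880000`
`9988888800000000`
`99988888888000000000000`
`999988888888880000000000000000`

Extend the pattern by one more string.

9999988888888888800000000000000000000

The n-th term is n 9's then 2n+2 8's then 4n 0's (n = 1, 2, …).
Setting n = 5 gives 5, 12, 20 characters in each block.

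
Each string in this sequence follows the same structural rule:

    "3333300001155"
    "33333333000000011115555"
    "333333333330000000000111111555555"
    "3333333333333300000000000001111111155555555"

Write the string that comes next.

33333333333333333000000000000000011111111115555555555

The n-th term is 3n+2 3's then 3n+1 0's then 2n 1's then 2n 5's (n = 1, 2, …).
For the next term, n = 5, so the run lengths are 17, 16, 10, 10.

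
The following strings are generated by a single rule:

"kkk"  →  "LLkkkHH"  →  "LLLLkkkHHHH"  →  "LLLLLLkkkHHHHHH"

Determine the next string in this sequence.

Every step adds LL to the front and HH to the end of the previous string.
Applying this once more to LLLLLLkkkHHHHHH:

LLLLLLLLkkkHHHHHHHH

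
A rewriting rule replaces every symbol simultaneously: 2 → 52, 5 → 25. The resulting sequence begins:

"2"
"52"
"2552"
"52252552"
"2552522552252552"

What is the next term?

Replace each of the 16 characters of 2552522552252552 in place — 52 25 25 52 25 52 52 25 25 52 52 25 52 25 25 52 — and concatenate.

52252552255252252552522552252552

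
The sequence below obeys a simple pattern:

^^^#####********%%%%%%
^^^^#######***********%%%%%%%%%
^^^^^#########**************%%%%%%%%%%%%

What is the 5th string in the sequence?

The n-th term is n+1 ^'s then 2n+1 #'s then 3n+2 *'s then 3n %'s, where the shown terms are n = 2, 3, 4.
At n = 6 the blocks have lengths 7, 13, 20, 18.

^^^^^^^#############********************%%%%%%%%%%%%%%%%%%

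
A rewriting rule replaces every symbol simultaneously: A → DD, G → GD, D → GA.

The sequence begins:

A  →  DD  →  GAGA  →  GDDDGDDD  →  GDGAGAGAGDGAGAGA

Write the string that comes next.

Replace each of the 16 characters of GDGAGAGAGDGAGAGA in place — GD GA GD DD GD DD GD DD GD GA GD DD GD DD GD DD — and concatenate.

GDGAGDDDGDDDGDDDGDGAGDDDGDDDGDDD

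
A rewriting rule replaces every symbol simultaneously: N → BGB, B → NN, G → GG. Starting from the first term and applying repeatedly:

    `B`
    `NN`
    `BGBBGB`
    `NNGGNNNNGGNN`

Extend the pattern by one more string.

Apply φ to NNGGNNNNGGNN symbol by symbol: N→BGB, N→BGB, G→GG, G→GG, N→BGB, N→BGB, N→BGB, N→BGB, G→GG, G→GG, N→BGB, N→BGB; joined: BGB BGB GG GG BGB BGB BGB BGB GG GG BGB BGB.

BGBBGBGGGGBGBBGBBGBBGBGGGGBGBBGB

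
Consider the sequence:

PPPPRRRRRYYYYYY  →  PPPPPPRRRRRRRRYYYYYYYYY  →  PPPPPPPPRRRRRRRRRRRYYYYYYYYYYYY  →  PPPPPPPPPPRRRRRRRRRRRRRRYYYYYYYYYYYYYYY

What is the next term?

Term n consists of 2n+2 P's, followed by 3n+2 R's, followed by 3n+3 Y's (n = 1, 2, …).
For the next term, n = 5, so the run lengths are 12, 17, 18.

PPPPPPPPPPPPRRRRRRRRRRRRRRRRRYYYYYYYYYYYYYYYYYY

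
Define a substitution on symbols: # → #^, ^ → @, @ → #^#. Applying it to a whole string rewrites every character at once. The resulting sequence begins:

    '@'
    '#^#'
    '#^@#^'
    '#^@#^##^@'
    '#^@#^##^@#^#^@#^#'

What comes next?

Rewriting the 17 symbols of #^@#^##^@#^#^@#^# one by one yields #^ @ #^# #^ @ #^ #^ @ #^# #^ @ #^ @ #^# #^ @ #^; concatenated:

#^@#^##^@#^#^@#^##^@#^@#^##^@#^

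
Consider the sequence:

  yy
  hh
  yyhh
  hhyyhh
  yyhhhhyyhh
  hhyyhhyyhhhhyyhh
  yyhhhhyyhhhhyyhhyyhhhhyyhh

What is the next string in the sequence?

hhyyhhyyhhhhyyhhyyhhhhyyhhhhyyhhyyhhhhyyhh

This is a Fibonacci-style word recurrence s(k) = s(k−2)·s(k−1): e.g. yy·hh = yyhh.
The next term joins hhyyhhyyhhhhyyhh and yyhhhhyyhhhhyyhhyyhhhhyyhh.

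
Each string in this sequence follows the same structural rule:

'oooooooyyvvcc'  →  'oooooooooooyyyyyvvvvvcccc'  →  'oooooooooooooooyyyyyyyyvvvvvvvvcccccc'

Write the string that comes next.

The n-th term is 4n+3 o's then 3n-1 y's then 3n-1 v's then 2n c's (n = 1, 2, …).
At n = 4 the blocks have lengths 19, 11, 11, 8.

oooooooooooooooooooyyyyyyyyyyyvvvvvvvvvvvcccccccc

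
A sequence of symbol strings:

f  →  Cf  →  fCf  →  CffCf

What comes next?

Each term (from the third on) is the two preceding terms concatenated in order: term 3 = f·Cf = fCf.
The next term joins fCf and CffCf.

fCfCffCf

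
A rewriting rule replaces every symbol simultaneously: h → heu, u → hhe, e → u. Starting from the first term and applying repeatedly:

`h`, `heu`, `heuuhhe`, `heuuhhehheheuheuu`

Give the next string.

Replace each of the 17 characters of heuuhhehheheuheuu in place — heu u hhe hhe heu heu u heu heu u heu u hhe heu u hhe hhe — and concatenate.

heuuhhehheheuheuuheuheuuheuuhheheuuhhehhe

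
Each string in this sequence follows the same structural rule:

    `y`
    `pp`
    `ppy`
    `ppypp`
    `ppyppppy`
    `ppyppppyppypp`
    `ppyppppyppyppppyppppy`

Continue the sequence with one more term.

From term 3 onward, concatenate the last term with the second-to-last: pp·y = ppy, ppy·pp = ppypp, …
So term 8 is ppyppppyppyppppyppppy·ppyppppyppypp.

ppyppppyppyppppyppppyppyppppyppypp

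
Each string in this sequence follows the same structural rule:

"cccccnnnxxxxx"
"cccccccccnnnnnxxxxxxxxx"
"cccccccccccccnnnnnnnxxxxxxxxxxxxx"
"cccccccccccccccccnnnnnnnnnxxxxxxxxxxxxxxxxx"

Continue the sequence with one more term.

cccccccccccccccccccccnnnnnnnnnnnxxxxxxxxxxxxxxxxxxxxx

The n-th term is 4n+1 c's then 2n+1 n's then 4n+1 x's (n = 1, 2, …).
Setting n = 5 gives 21, 11, 21 characters in each block.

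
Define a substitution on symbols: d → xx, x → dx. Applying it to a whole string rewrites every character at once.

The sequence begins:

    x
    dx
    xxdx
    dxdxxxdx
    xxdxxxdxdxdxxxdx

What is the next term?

Rewriting the 16 symbols of xxdxxxdxdxdxxxdx one by one yields dx dx xx dx dx dx xx dx xx dx xx dx dx dx xx dx; concatenated:

dxdxxxdxdxdxxxdxxxdxxxdxdxdxxxdx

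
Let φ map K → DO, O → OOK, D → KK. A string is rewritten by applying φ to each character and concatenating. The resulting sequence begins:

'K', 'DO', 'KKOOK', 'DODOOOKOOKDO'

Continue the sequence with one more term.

KKOOKKKOOKOOKOOKDOOOKOOKDOKKOOK

Rewriting each symbol of DODOOOKOOKDO: D→KK, O→OOK, D→KK, O→OOK, O→OOK, O→OOK, K→DO, O→OOK, O→OOK, K→DO, D→KK, O→OOK, which concatenates to KK OOK KK OOK OOK OOK DO OOK OOK DO KK OOK.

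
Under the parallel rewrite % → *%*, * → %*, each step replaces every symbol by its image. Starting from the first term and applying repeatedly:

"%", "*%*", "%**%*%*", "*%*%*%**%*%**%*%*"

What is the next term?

φ(*%*%*%**%*%**%*%*) expands symbol-by-symbol to %* *%* %* *%* %* *%* %* %* *%* %* *%* %* %* *%* %* *%* %*; joining the 17 pieces gives the next term.

%**%*%**%*%**%*%*%**%*%**%*%*%**%*%**%*%*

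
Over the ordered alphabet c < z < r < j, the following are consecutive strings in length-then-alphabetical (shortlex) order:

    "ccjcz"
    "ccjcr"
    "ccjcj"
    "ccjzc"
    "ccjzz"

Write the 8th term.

Continuing the enumeration 3 steps past ccjzz: ccjzz → ccjzr → ccjzj → (answer).

ccjrc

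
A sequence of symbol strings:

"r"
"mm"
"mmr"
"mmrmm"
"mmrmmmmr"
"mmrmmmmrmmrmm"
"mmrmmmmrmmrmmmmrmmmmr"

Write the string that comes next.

Each term (from the third on) is the previous term followed by the one before it: term 3 = mm·r = mmr.
The next term joins mmrmmmmrmmrmmmmrmmmmr and mmrmmmmrmmrmm.

mmrmmmmrmmrmmmmrmmmmrmmrmmmmrmmrmm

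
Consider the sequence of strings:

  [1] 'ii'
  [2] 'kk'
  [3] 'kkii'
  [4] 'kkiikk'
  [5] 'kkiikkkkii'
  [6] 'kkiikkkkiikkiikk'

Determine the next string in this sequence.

kkiikkkkiikkiikkkkiikkkkii

This is a Fibonacci-style word recurrence s(k) = s(k−1)·s(k−2): e.g. kk·ii = kkii.
So term 7 is kkiikkkkiikkiikk·kkiikkkkii.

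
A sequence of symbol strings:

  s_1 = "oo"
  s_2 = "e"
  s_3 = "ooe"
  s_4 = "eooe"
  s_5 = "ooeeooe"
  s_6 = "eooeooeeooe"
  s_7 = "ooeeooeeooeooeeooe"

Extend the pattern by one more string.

From term 3 onward, concatenate the second-to-last term with the last: oo·e = ooe, e·ooe = eooe, …
So term 8 is eooeooeeooe·ooeeooeeooeooeeooe.

eooeooeeooeooeeooeeooeooeeooe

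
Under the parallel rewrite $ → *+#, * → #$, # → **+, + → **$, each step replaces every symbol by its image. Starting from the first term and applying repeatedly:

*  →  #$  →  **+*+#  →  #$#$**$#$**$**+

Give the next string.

**+*+#**+*+##$#$*+#**+*+##$#$*+##$#$**$

φ(#$#$**$#$**$**+) expands symbol-by-symbol to **+ *+# **+ *+# #$ #$ *+# **+ *+# #$ #$ *+# #$ #$ **$; joining the 15 pieces gives the next term.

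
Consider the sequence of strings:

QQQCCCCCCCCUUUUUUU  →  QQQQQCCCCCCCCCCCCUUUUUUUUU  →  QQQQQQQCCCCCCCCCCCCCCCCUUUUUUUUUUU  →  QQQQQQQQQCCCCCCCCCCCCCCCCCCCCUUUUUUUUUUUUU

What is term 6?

Reading off run lengths: Q runs 3, 5, 7, 9; C runs 8, 12, 16, 20; U runs 7, 9, 11, 13 — each is linear in n, where the shown terms are n = 2, 3, 4, 5.
Setting n = 7 gives 13, 28, 17 characters in each block.

QQQQQQQQQQQQQCCCCCCCCCCCCCCCCCCCCCCCCCCCCUUUUUUUUUUUUUUUUU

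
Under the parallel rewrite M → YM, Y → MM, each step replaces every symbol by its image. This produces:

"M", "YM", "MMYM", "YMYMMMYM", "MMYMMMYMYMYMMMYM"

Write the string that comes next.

Replace each of the 16 characters of MMYMMMYMYMYMMMYM in place — YM YM MM YM YM YM MM YM MM YM MM YM YM YM MM YM — and concatenate.

YMYMMMYMYMYMMMYMMMYMMMYMYMYMMMYM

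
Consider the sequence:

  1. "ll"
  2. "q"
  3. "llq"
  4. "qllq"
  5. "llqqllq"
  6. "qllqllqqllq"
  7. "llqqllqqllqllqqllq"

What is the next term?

This is a Fibonacci-style word recurrence s(k) = s(k−2)·s(k−1): e.g. ll·q = llq.
Continuing: qllqllqqllq · llqqllqqllqllqqllq gives term 8.

qllqllqqllqllqqllqqllqllqqllq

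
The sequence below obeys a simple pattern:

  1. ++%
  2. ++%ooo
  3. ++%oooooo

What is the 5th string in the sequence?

Each term is the previous one with ooo appended.
From ++%oooooo, 2 further steps: ++%oooooo → ++%ooooooooo → (answer).

++%oooooooooooo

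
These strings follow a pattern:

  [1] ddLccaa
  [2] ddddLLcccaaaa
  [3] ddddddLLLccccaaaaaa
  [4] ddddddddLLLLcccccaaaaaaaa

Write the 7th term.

Reading off run lengths: d runs 2, 4, 6, 8; L runs 1, 2, 3, 4; c runs 2, 3, 4, 5; a runs 2, 4, 6, 8 — each is linear in n (n = 1, 2, …).
Setting n = 7 gives 14, 7, 8, 14 characters in each block.

ddddddddddddddLLLLLLLccccccccaaaaaaaaaaaaaa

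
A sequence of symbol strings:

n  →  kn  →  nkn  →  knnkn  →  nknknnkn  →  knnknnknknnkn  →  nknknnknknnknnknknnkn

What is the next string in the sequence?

This is a Fibonacci-style word recurrence s(k) = s(k−2)·s(k−1): e.g. n·kn = nkn.
So term 8 is knnknnknknnkn·nknknnknknnknnknknnkn.

knnknnknknnknnknknnknknnknnknknnkn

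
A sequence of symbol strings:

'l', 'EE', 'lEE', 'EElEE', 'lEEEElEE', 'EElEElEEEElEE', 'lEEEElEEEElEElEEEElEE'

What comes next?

Each term (from the third on) is the two preceding terms concatenated in order: term 3 = l·EE = lEE.
The next term joins EElEElEEEElEE and lEEEElEEEElEElEEEElEE.

EElEElEEEElEElEEEElEEEElEElEEEElEE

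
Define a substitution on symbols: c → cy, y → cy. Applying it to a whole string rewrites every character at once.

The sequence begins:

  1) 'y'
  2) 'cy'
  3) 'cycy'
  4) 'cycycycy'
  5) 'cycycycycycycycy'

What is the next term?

Replace each of the 16 characters of cycycycycycycycy in place — cy cy cy cy cy cy cy cy cy cy cy cy cy cy cy cy — and concatenate.

cycycycycycycycycycycycycycycycy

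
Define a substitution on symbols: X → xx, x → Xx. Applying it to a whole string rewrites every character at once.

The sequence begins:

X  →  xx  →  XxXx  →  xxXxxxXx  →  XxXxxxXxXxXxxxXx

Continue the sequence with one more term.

Rewriting the 16 symbols of XxXxxxXxXxXxxxXx one by one yields xx Xx xx Xx Xx Xx xx Xx xx Xx xx Xx Xx Xx xx Xx; concatenated:

xxXxxxXxXxXxxxXxxxXxxxXxXxXxxxXx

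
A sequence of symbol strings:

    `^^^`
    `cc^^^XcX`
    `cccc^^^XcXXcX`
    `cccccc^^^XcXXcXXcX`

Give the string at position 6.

Every step adds cc to the front and XcX to the end of the previous string.
From cccccc^^^XcXXcXXcX, 2 further steps: cccccc^^^XcXXcXXcX → cccccccc^^^XcXXcXXcXXcX → (answer).

cccccccccc^^^XcXXcXXcXXcXXcX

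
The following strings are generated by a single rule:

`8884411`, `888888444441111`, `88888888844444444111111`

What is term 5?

888888888888888444444444444441111111111

Each string has the form 8^{3n} 4^{3n-1} 1^{2n} (n = 1, 2, …).
Setting n = 5 gives 15, 14, 10 characters in each block.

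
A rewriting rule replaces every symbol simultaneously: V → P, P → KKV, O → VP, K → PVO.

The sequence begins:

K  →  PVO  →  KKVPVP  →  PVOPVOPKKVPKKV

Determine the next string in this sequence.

Replace each of the 14 characters of PVOPVOPKKVPKKV in place — KKV P VP KKV P VP KKV PVO PVO P KKV PVO PVO P — and concatenate.

KKVPVPKKVPVPKKVPVOPVOPKKVPVOPVOP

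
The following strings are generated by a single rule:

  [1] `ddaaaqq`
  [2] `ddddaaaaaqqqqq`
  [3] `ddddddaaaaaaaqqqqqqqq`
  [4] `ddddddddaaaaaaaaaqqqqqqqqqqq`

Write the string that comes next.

ddddddddddaaaaaaaaaaaqqqqqqqqqqqqqq

Reading off run lengths: d runs 2, 4, 6, 8; a runs 3, 5, 7, 9; q runs 2, 5, 8, 11 — each is linear in n (n = 1, 2, …).
Setting n = 5 gives 10, 11, 14 characters in each block.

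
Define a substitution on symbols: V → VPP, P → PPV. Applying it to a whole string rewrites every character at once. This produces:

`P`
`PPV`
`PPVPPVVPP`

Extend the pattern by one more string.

PPVPPVVPPPPVPPVVPPVPPPPVPPV

Apply φ to PPVPPVVPP symbol by symbol: P→PPV, P→PPV, V→VPP, P→PPV, P→PPV, V→VPP, V→VPP, P→PPV, P→PPV; joined: PPV PPV VPP PPV PPV VPP VPP PPV PPV.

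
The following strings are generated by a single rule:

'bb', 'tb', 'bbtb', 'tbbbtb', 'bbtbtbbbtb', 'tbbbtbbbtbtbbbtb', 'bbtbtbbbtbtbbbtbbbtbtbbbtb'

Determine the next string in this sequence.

Each term (from the third on) is the two preceding terms concatenated in order: term 3 = bb·tb = bbtb.
Continuing: tbbbtbbbtbtbbbtb · bbtbtbbbtbtbbbtbbbtbtbbbtb gives term 8.

tbbbtbbbtbtbbbtbbbtbtbbbtbtbbbtbbbtbtbbbtb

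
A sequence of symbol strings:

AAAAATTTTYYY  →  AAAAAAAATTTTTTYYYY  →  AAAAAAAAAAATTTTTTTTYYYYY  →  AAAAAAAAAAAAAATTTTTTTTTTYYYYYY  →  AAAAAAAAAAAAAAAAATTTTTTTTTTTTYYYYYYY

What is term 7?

Term n consists of 3n+2 A's, followed by 2n+2 T's, followed by n+2 Y's (n = 1, 2, …).
For term 7, n = 7, so the run lengths are 23, 16, 9.

AAAAAAAAAAAAAAAAAAAAAAATTTTTTTTTTTTTTTTYYYYYYYYY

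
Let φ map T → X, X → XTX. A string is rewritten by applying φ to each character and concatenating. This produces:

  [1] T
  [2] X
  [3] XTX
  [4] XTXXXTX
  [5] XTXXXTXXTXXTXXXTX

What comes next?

Applying the rule to each of the 17 symbols of XTXXXTXXTXXTXXXTX gives the pieces XTX X XTX XTX XTX X XTX XTX X XTX XTX X XTX XTX XTX X XTX, which concatenate to the answer.

XTXXXTXXTXXTXXXTXXTXXXTXXTXXXTXXTXXTXXXTX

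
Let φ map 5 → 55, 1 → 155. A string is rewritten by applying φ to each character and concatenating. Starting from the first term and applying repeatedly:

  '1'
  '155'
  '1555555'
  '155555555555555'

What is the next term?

Replace each of the 15 characters of 155555555555555 in place — 155 55 55 55 55 55 55 55 55 55 55 55 55 55 55 — and concatenate.

1555555555555555555555555555555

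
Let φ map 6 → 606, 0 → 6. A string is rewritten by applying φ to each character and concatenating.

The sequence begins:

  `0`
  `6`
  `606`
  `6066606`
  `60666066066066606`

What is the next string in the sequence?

60666066066066606606660660666066066066606

Replace each of the 17 characters of 60666066066066606 in place — 606 6 606 606 606 6 606 606 6 606 606 6 606 606 606 6 606 — and concatenate.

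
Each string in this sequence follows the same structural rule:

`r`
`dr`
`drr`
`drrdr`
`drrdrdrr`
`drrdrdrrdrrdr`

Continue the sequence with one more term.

From term 3 onward, concatenate the last term with the second-to-last: dr·r = drr, drr·dr = drrdr, …
The next term joins drrdrdrrdrrdr and drrdrdrr.

drrdrdrrdrrdrdrrdrdrr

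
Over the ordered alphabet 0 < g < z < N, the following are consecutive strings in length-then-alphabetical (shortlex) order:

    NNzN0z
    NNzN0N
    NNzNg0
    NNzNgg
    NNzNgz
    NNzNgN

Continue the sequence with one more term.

Find the rightmost character of NNzNgN below N, bump it to the next letter, and reset everything to its right to 0.

NNzNz0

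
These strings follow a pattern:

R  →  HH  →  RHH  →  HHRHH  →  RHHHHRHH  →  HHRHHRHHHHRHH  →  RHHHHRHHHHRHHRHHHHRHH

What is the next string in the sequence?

HHRHHRHHHHRHHRHHHHRHHHHRHHRHHHHRHH

From term 3 onward, concatenate the second-to-last term with the last: R·HH = RHH, HH·RHH = HHRHH, …
Continuing: HHRHHRHHHHRHH · RHHHHRHHHHRHHRHHHHRHH gives term 8.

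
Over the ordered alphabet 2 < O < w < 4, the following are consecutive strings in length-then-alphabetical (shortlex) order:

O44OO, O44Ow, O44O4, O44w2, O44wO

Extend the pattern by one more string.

O44ww

The successor of O44wO increments the rightmost position that isn't already 4 and resets every position after it to 2.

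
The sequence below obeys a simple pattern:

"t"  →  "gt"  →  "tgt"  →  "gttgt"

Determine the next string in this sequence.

Each term (from the third on) is the two preceding terms concatenated in order: term 3 = t·gt = tgt.
The next term joins tgt and gttgt.

tgtgttgt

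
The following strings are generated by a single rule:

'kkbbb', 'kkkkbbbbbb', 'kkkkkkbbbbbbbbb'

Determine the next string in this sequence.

Reading off run lengths: k runs 2, 4, 6; b runs 3, 6, 9 — each is linear in n (n = 1, 2, …).
At n = 4 the blocks have lengths 8, 12.

kkkkkkkkbbbbbbbbbbbb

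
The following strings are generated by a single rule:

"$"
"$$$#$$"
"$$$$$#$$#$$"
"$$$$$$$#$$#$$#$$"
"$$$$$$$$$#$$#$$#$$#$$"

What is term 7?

$$$$$$$$$$$$$#$$#$$#$$#$$#$$#$$

s(k+1) = $$·s(k)·#$$, so each term gains $$ as a prefix and #$$ as a suffix.
From $$$$$$$$$#$$#$$#$$#$$, 2 further steps: $$$$$$$$$#$$#$$#$$#$$ → $$$$$$$$$$$#$$#$$#$$#$$#$$ → (answer).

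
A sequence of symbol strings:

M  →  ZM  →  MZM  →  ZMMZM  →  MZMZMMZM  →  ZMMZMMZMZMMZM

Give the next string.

MZMZMMZMZMMZMMZMZMMZM

This is a Fibonacci-style word recurrence s(k) = s(k−2)·s(k−1): e.g. M·ZM = MZM.
The next term joins MZMZMMZM and ZMMZMMZMZMMZM.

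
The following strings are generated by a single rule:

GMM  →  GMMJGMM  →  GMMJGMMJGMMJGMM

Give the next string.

Every step duplicates the string with 'J' between the halves.
One more doubling of GMMJGMMJGMMJGMM gives the answer.

GMMJGMMJGMMJGMMJGMMJGMMJGMMJGMM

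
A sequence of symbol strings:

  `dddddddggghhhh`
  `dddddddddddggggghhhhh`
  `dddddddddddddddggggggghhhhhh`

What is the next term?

dddddddddddddddddddggggggggghhhhhhh

Each string has the form d^{4n+3} g^{2n+1} h^{n+3} (n = 1, 2, …).
For the next term, n = 4, so the run lengths are 19, 9, 7.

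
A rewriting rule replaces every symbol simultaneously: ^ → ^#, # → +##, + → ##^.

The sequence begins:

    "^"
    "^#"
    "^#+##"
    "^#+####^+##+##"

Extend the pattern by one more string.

φ(^#+####^+##+##) expands symbol-by-symbol to ^# +## ##^ +## +## +## +## ^# ##^ +## +## ##^ +## +##; joining the 14 pieces gives the next term.

^#+####^+##+##+##+##^###^+##+####^+##+##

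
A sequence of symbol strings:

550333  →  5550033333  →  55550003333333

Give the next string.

Term n consists of n+1 5's, followed by n 0's, followed by 2n+1 3's (n = 1, 2, …).
For the next term, n = 4, so the run lengths are 5, 4, 9.

555550000333333333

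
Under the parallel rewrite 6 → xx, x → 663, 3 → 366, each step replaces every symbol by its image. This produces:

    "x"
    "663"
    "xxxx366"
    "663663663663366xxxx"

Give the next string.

xxxx366xxxx366xxxx366xxxx366366xxxx663663663663

φ(663663663663366xxxx) expands symbol-by-symbol to xx xx 366 xx xx 366 xx xx 366 xx xx 366 366 xx xx 663 663 663 663; joining the 19 pieces gives the next term.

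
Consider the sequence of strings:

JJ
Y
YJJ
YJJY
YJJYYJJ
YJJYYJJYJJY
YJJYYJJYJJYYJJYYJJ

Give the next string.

YJJYYJJYJJYYJJYYJJYJJYYJJYJJY

Each term (from the third on) is the previous term followed by the one before it: term 3 = Y·JJ = YJJ.
So term 8 is YJJYYJJYJJYYJJYYJJ·YJJYYJJYJJY.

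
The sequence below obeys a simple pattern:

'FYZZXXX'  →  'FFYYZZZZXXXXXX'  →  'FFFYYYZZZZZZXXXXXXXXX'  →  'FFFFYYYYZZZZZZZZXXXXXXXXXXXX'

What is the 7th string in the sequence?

FFFFFFFYYYYYYYZZZZZZZZZZZZZZXXXXXXXXXXXXXXXXXXXXX

Term n consists of n F's, followed by n Y's, followed by 2n Z's, followed by 3n X's (n = 1, 2, …).
Setting n = 7 gives 7, 7, 14, 21 characters in each block.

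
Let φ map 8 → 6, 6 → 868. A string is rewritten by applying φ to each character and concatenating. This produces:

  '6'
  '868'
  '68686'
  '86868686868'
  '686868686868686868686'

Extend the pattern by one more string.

8686868686868686868686868686868686868686868

Applying the rule to each of the 21 symbols of 686868686868686868686 gives the pieces 868 6 868 6 868 6 868 6 868 6 868 6 868 6 868 6 868 6 868 6 868, which concatenate to the answer.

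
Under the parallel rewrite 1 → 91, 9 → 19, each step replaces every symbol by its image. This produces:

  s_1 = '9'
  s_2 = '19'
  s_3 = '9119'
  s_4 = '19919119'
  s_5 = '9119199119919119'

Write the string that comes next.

Rewriting the 16 symbols of 9119199119919119 one by one yields 19 91 91 19 91 19 19 91 91 19 19 91 19 91 91 19; concatenated:

19919119911919919119199119919119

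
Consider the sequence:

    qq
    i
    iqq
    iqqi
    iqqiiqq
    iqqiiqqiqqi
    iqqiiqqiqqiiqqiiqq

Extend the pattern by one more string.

iqqiiqqiqqiiqqiiqqiqqiiqqiqqi

From term 3 onward, concatenate the last term with the second-to-last: i·qq = iqq, iqq·i = iqqi, …
The next term joins iqqiiqqiqqiiqqiiqq and iqqiiqqiqqi.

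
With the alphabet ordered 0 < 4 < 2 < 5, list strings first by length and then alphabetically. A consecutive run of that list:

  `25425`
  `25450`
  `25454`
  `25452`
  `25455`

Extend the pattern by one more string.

25200

The successor of 25455 increments the rightmost position that isn't already 5 and resets every position after it to 0.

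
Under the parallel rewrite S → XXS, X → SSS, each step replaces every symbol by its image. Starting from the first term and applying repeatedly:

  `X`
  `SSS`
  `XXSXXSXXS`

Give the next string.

SSSSSSXXSSSSSSSXXSSSSSSSXXS

Apply φ to XXSXXSXXS symbol by symbol: X→SSS, X→SSS, S→XXS, X→SSS, X→SSS, S→XXS, X→SSS, X→SSS, S→XXS; joined: SSS SSS XXS SSS SSS XXS SSS SSS XXS.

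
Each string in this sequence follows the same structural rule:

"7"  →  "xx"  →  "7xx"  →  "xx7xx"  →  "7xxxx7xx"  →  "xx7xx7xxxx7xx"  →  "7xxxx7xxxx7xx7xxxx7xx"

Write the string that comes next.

From term 3 onward, concatenate the second-to-last term with the last: 7·xx = 7xx, xx·7xx = xx7xx, …
Continuing: xx7xx7xxxx7xx · 7xxxx7xxxx7xx7xxxx7xx gives term 8.

xx7xx7xxxx7xx7xxxx7xxxx7xx7xxxx7xx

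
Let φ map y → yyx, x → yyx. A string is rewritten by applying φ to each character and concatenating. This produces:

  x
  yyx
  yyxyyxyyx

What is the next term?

Expanding yyxyyxyyx: y→yyx, y→yyx, x→yyx, y→yyx, y→yyx, x→yyx, y→yyx, y→yyx, x→yyx. Concatenated: yyx yyx yyx yyx yyx yyx yyx yyx yyx.

yyxyyxyyxyyxyyxyyxyyxyyxyyx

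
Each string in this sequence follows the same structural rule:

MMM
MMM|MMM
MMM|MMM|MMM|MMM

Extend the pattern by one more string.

Every step duplicates the string with '|' between the halves.
So the next term is two copies of MMM|MMM|MMM|MMM with '|' between the halves.

MMM|MMM|MMM|MMM|MMM|MMM|MMM|MMM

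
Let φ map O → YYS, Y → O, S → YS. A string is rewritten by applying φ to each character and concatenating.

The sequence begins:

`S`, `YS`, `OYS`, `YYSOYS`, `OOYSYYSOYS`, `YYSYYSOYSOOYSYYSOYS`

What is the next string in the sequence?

φ(YYSYYSOYSOOYSYYSOYS) expands symbol-by-symbol to O O YS O O YS YYS O YS YYS YYS O YS O O YS YYS O YS; joining the 19 pieces gives the next term.

OOYSOOYSYYSOYSYYSYYSOYSOOYSYYSOYS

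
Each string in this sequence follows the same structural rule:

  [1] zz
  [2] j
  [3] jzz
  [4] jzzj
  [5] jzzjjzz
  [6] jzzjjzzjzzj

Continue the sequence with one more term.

jzzjjzzjzzjjzzjjzz

This is a Fibonacci-style word recurrence s(k) = s(k−1)·s(k−2): e.g. j·zz = jzz.
The next term joins jzzjjzzjzzj and jzzjjzz.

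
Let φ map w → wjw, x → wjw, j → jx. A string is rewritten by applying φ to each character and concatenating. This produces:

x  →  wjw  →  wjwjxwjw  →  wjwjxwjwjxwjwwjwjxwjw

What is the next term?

wjwjxwjwjxwjwwjwjxwjwjxwjwwjwjxwjwwjwjxwjwjxwjwwjwjxwjw

Applying the rule to each of the 21 symbols of wjwjxwjwjxwjwwjwjxwjw gives the pieces wjw jx wjw jx wjw wjw jx wjw jx wjw wjw jx wjw wjw jx wjw jx wjw wjw jx wjw, which concatenate to the answer.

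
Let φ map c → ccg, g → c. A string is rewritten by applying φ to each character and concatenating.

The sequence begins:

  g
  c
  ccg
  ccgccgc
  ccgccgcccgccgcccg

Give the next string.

Replace each of the 17 characters of ccgccgcccgccgcccg in place — ccg ccg c ccg ccg c ccg ccg ccg c ccg ccg c ccg ccg ccg c — and concatenate.

ccgccgcccgccgcccgccgccgcccgccgcccgccgccgc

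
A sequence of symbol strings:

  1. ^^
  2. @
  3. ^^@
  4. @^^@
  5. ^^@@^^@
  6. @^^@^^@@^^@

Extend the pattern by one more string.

^^@@^^@@^^@^^@@^^@

This is a Fibonacci-style word recurrence s(k) = s(k−2)·s(k−1): e.g. ^^·@ = ^^@.
So term 7 is ^^@@^^@·@^^@^^@@^^@.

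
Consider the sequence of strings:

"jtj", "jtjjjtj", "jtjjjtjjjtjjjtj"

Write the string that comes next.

s(k+1) = s(k)·j·s(k) — each term doubles the last with 'j' between the halves.
One more doubling of jtjjjtjjjtjjjtj gives the answer.

jtjjjtjjjtjjjtjjjtjjjtjjjtjjjtj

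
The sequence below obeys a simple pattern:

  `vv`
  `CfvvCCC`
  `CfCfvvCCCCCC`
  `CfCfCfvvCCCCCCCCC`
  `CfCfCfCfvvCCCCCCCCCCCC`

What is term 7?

CfCfCfCfCfCfvvCCCCCCCCCCCCCCCCCC

Every step adds Cf to the front and CCC to the end of the previous string.
From CfCfCfCfvvCCCCCCCCCCCC, 2 further steps: CfCfCfCfvvCCCCCCCCCCCC → CfCfCfCfCfvvCCCCCCCCCCCCCCC → (answer).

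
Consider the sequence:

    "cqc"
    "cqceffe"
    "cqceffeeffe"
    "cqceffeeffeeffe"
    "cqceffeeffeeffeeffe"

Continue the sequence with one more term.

cqceffeeffeeffeeffeeffe

Every step adds effe to the end: s(k+1) = s(k)·effe.
So the next term is cqceffeeffeeffeeffe·effe.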